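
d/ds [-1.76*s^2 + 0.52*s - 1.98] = 0.52 - 3.52*s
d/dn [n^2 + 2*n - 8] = 2*n + 2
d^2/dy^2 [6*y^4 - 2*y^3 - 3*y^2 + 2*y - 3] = 72*y^2 - 12*y - 6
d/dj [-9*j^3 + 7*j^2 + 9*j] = -27*j^2 + 14*j + 9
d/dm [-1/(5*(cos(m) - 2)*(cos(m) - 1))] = (3 - 2*cos(m))*sin(m)/(5*(cos(m) - 2)^2*(cos(m) - 1)^2)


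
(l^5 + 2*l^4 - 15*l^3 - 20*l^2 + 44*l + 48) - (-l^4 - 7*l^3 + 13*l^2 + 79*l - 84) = l^5 + 3*l^4 - 8*l^3 - 33*l^2 - 35*l + 132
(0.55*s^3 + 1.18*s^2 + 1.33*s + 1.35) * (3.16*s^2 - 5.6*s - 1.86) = 1.738*s^5 + 0.6488*s^4 - 3.4282*s^3 - 5.3768*s^2 - 10.0338*s - 2.511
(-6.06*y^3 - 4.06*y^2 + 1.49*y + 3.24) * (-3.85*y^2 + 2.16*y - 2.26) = 23.331*y^5 + 2.5414*y^4 - 0.810500000000004*y^3 - 0.0800000000000036*y^2 + 3.631*y - 7.3224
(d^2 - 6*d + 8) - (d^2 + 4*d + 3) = 5 - 10*d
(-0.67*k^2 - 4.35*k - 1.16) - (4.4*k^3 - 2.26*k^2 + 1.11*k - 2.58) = -4.4*k^3 + 1.59*k^2 - 5.46*k + 1.42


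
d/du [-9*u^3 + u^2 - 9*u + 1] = -27*u^2 + 2*u - 9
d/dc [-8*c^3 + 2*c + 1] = 2 - 24*c^2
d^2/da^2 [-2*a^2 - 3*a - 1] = -4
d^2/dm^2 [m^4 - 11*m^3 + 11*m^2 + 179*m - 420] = 12*m^2 - 66*m + 22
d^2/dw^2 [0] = 0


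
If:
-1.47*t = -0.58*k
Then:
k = 2.53448275862069*t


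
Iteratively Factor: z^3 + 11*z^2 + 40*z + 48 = (z + 3)*(z^2 + 8*z + 16) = (z + 3)*(z + 4)*(z + 4)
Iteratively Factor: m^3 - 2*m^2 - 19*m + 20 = (m - 5)*(m^2 + 3*m - 4) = (m - 5)*(m - 1)*(m + 4)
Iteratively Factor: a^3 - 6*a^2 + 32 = (a - 4)*(a^2 - 2*a - 8) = (a - 4)^2*(a + 2)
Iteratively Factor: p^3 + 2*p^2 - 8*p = (p - 2)*(p^2 + 4*p) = (p - 2)*(p + 4)*(p)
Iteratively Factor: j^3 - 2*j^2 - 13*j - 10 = (j + 2)*(j^2 - 4*j - 5) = (j - 5)*(j + 2)*(j + 1)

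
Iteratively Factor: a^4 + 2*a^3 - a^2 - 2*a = (a + 1)*(a^3 + a^2 - 2*a) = (a - 1)*(a + 1)*(a^2 + 2*a) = (a - 1)*(a + 1)*(a + 2)*(a)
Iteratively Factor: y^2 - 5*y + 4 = (y - 4)*(y - 1)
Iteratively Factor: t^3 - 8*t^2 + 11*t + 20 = (t - 5)*(t^2 - 3*t - 4) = (t - 5)*(t + 1)*(t - 4)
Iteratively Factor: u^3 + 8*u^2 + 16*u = (u)*(u^2 + 8*u + 16) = u*(u + 4)*(u + 4)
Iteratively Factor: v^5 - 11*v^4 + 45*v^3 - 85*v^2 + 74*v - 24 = (v - 1)*(v^4 - 10*v^3 + 35*v^2 - 50*v + 24) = (v - 4)*(v - 1)*(v^3 - 6*v^2 + 11*v - 6) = (v - 4)*(v - 2)*(v - 1)*(v^2 - 4*v + 3) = (v - 4)*(v - 2)*(v - 1)^2*(v - 3)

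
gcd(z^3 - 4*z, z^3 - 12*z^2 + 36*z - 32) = z - 2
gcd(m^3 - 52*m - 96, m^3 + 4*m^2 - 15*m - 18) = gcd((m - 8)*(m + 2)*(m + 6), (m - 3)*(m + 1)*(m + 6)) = m + 6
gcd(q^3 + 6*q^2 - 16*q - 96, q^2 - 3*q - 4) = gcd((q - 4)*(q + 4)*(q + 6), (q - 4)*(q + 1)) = q - 4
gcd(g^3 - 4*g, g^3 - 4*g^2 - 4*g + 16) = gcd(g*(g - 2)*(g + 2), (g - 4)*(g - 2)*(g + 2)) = g^2 - 4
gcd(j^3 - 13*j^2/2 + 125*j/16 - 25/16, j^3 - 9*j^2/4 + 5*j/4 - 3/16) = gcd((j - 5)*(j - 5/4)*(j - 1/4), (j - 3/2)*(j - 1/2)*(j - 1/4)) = j - 1/4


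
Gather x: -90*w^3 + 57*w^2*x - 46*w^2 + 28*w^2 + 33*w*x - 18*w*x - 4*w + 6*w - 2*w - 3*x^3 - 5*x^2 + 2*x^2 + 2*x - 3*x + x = -90*w^3 - 18*w^2 - 3*x^3 - 3*x^2 + x*(57*w^2 + 15*w)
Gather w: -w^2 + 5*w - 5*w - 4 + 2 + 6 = 4 - w^2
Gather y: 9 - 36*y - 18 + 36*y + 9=0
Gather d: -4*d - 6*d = -10*d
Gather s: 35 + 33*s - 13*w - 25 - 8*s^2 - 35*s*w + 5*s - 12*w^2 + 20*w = -8*s^2 + s*(38 - 35*w) - 12*w^2 + 7*w + 10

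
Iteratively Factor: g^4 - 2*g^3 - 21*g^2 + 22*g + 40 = (g - 2)*(g^3 - 21*g - 20) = (g - 5)*(g - 2)*(g^2 + 5*g + 4) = (g - 5)*(g - 2)*(g + 4)*(g + 1)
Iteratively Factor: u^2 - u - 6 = (u + 2)*(u - 3)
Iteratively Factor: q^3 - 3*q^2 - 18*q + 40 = (q + 4)*(q^2 - 7*q + 10) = (q - 5)*(q + 4)*(q - 2)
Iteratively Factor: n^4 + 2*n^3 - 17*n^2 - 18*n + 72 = (n - 2)*(n^3 + 4*n^2 - 9*n - 36) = (n - 3)*(n - 2)*(n^2 + 7*n + 12) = (n - 3)*(n - 2)*(n + 3)*(n + 4)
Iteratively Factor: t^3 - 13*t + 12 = (t - 1)*(t^2 + t - 12) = (t - 1)*(t + 4)*(t - 3)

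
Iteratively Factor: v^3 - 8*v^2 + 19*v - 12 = (v - 4)*(v^2 - 4*v + 3) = (v - 4)*(v - 3)*(v - 1)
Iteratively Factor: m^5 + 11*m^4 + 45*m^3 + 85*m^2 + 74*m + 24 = (m + 4)*(m^4 + 7*m^3 + 17*m^2 + 17*m + 6) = (m + 1)*(m + 4)*(m^3 + 6*m^2 + 11*m + 6) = (m + 1)*(m + 2)*(m + 4)*(m^2 + 4*m + 3) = (m + 1)^2*(m + 2)*(m + 4)*(m + 3)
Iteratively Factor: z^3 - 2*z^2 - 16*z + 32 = (z + 4)*(z^2 - 6*z + 8) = (z - 2)*(z + 4)*(z - 4)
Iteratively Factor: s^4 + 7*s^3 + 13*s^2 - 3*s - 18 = (s - 1)*(s^3 + 8*s^2 + 21*s + 18) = (s - 1)*(s + 3)*(s^2 + 5*s + 6) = (s - 1)*(s + 2)*(s + 3)*(s + 3)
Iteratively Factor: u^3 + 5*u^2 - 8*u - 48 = (u + 4)*(u^2 + u - 12) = (u + 4)^2*(u - 3)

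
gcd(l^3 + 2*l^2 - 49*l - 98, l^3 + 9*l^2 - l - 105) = l + 7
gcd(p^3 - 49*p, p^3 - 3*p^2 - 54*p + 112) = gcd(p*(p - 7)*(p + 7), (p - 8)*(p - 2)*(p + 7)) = p + 7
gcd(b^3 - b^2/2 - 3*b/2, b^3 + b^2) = b^2 + b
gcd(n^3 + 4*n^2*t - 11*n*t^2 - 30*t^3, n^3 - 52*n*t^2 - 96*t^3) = n + 2*t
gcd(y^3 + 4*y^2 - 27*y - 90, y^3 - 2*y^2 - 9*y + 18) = y + 3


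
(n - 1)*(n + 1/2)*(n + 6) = n^3 + 11*n^2/2 - 7*n/2 - 3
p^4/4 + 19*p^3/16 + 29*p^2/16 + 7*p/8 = p*(p/2 + 1/2)*(p/2 + 1)*(p + 7/4)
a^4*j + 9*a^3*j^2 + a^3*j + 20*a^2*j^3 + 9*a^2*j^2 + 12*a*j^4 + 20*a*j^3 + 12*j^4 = (a + j)*(a + 2*j)*(a + 6*j)*(a*j + j)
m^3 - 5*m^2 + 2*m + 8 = (m - 4)*(m - 2)*(m + 1)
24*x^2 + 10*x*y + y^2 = (4*x + y)*(6*x + y)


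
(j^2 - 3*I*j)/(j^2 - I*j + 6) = j/(j + 2*I)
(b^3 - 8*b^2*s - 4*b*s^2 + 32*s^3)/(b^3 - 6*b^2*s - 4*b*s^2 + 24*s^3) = (-b + 8*s)/(-b + 6*s)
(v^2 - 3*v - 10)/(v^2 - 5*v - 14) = (v - 5)/(v - 7)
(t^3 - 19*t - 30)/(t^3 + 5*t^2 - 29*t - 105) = (t + 2)/(t + 7)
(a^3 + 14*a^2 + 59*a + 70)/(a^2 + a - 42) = (a^2 + 7*a + 10)/(a - 6)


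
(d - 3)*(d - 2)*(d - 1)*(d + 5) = d^4 - d^3 - 19*d^2 + 49*d - 30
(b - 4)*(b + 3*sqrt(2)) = b^2 - 4*b + 3*sqrt(2)*b - 12*sqrt(2)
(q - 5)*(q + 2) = q^2 - 3*q - 10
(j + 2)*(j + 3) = j^2 + 5*j + 6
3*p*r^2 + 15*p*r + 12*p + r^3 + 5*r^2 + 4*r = (3*p + r)*(r + 1)*(r + 4)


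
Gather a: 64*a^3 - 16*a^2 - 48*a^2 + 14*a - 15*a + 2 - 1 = 64*a^3 - 64*a^2 - a + 1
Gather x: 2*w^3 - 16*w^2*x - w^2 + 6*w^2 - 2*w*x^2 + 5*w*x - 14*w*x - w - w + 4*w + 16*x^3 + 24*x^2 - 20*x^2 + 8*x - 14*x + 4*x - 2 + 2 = 2*w^3 + 5*w^2 + 2*w + 16*x^3 + x^2*(4 - 2*w) + x*(-16*w^2 - 9*w - 2)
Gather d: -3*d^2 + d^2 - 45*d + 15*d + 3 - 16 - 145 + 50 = -2*d^2 - 30*d - 108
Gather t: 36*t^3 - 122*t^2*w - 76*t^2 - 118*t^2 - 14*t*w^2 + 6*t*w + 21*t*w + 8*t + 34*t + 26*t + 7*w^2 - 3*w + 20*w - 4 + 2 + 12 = 36*t^3 + t^2*(-122*w - 194) + t*(-14*w^2 + 27*w + 68) + 7*w^2 + 17*w + 10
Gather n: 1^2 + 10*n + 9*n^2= 9*n^2 + 10*n + 1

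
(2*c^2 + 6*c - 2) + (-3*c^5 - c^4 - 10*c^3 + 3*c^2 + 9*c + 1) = -3*c^5 - c^4 - 10*c^3 + 5*c^2 + 15*c - 1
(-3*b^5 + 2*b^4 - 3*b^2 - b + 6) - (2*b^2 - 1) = -3*b^5 + 2*b^4 - 5*b^2 - b + 7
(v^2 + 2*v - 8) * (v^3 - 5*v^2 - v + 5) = v^5 - 3*v^4 - 19*v^3 + 43*v^2 + 18*v - 40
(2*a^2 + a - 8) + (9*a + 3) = 2*a^2 + 10*a - 5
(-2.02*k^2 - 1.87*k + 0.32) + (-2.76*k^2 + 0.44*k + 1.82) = -4.78*k^2 - 1.43*k + 2.14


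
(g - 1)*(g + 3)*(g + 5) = g^3 + 7*g^2 + 7*g - 15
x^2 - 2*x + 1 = (x - 1)^2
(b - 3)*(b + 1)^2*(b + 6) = b^4 + 5*b^3 - 11*b^2 - 33*b - 18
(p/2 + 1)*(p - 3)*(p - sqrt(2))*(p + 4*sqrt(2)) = p^4/2 - p^3/2 + 3*sqrt(2)*p^3/2 - 7*p^2 - 3*sqrt(2)*p^2/2 - 9*sqrt(2)*p + 4*p + 24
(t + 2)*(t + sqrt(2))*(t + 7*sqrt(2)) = t^3 + 2*t^2 + 8*sqrt(2)*t^2 + 14*t + 16*sqrt(2)*t + 28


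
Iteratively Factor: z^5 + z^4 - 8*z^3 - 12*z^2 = (z - 3)*(z^4 + 4*z^3 + 4*z^2) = z*(z - 3)*(z^3 + 4*z^2 + 4*z) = z*(z - 3)*(z + 2)*(z^2 + 2*z) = z^2*(z - 3)*(z + 2)*(z + 2)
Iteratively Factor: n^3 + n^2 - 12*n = (n + 4)*(n^2 - 3*n) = n*(n + 4)*(n - 3)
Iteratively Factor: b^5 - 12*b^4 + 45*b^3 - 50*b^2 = (b)*(b^4 - 12*b^3 + 45*b^2 - 50*b) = b*(b - 5)*(b^3 - 7*b^2 + 10*b) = b*(b - 5)*(b - 2)*(b^2 - 5*b) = b^2*(b - 5)*(b - 2)*(b - 5)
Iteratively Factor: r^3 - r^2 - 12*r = (r - 4)*(r^2 + 3*r) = (r - 4)*(r + 3)*(r)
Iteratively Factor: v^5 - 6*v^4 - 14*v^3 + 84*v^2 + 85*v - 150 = (v - 5)*(v^4 - v^3 - 19*v^2 - 11*v + 30) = (v - 5)*(v - 1)*(v^3 - 19*v - 30) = (v - 5)*(v - 1)*(v + 3)*(v^2 - 3*v - 10) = (v - 5)^2*(v - 1)*(v + 3)*(v + 2)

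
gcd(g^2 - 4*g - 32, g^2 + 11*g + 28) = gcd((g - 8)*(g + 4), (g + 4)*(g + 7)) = g + 4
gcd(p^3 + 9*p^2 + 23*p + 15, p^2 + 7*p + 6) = p + 1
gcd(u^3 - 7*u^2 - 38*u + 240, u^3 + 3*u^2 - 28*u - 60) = u^2 + u - 30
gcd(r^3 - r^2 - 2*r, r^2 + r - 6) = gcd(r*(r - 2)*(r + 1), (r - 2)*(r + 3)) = r - 2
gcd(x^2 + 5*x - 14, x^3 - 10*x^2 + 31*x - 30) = x - 2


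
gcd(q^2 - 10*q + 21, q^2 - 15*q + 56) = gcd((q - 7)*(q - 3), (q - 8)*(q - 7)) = q - 7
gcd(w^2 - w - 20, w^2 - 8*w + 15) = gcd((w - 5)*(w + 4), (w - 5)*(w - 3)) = w - 5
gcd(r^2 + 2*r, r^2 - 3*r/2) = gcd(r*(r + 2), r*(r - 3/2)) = r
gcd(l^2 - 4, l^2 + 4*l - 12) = l - 2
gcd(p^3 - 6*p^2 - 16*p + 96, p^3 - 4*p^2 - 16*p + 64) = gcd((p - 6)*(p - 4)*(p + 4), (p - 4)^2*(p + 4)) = p^2 - 16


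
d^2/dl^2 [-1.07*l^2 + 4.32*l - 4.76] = -2.14000000000000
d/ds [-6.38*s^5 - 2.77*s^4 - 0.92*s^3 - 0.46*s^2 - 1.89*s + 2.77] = -31.9*s^4 - 11.08*s^3 - 2.76*s^2 - 0.92*s - 1.89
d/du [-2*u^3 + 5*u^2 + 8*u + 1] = -6*u^2 + 10*u + 8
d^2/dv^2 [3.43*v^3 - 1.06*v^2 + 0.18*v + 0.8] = 20.58*v - 2.12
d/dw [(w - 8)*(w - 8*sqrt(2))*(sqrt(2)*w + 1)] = 3*sqrt(2)*w^2 - 30*w - 16*sqrt(2)*w - 8*sqrt(2) + 120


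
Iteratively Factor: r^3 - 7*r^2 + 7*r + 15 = (r + 1)*(r^2 - 8*r + 15) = (r - 3)*(r + 1)*(r - 5)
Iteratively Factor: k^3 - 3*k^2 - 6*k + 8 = (k - 1)*(k^2 - 2*k - 8) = (k - 1)*(k + 2)*(k - 4)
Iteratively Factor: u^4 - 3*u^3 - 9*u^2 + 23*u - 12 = (u - 1)*(u^3 - 2*u^2 - 11*u + 12) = (u - 1)*(u + 3)*(u^2 - 5*u + 4) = (u - 4)*(u - 1)*(u + 3)*(u - 1)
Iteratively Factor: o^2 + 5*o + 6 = (o + 2)*(o + 3)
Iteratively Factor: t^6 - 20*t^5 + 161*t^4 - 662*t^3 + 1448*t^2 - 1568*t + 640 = (t - 2)*(t^5 - 18*t^4 + 125*t^3 - 412*t^2 + 624*t - 320) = (t - 4)*(t - 2)*(t^4 - 14*t^3 + 69*t^2 - 136*t + 80) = (t - 4)*(t - 2)*(t - 1)*(t^3 - 13*t^2 + 56*t - 80) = (t - 4)^2*(t - 2)*(t - 1)*(t^2 - 9*t + 20) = (t - 5)*(t - 4)^2*(t - 2)*(t - 1)*(t - 4)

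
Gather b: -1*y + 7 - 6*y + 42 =49 - 7*y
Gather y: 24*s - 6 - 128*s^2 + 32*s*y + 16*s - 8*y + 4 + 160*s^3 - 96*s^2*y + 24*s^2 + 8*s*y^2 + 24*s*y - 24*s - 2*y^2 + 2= 160*s^3 - 104*s^2 + 16*s + y^2*(8*s - 2) + y*(-96*s^2 + 56*s - 8)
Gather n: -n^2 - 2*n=-n^2 - 2*n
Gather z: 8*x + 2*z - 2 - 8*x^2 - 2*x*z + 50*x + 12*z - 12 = -8*x^2 + 58*x + z*(14 - 2*x) - 14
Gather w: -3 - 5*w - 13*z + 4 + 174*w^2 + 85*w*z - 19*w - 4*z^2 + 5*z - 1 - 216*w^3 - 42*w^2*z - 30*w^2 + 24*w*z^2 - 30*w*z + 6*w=-216*w^3 + w^2*(144 - 42*z) + w*(24*z^2 + 55*z - 18) - 4*z^2 - 8*z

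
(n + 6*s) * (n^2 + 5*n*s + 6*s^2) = n^3 + 11*n^2*s + 36*n*s^2 + 36*s^3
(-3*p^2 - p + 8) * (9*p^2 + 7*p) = -27*p^4 - 30*p^3 + 65*p^2 + 56*p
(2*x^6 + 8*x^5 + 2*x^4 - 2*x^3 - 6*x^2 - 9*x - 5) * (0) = 0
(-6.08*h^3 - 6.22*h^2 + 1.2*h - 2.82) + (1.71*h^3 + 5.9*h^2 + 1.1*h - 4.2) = -4.37*h^3 - 0.319999999999999*h^2 + 2.3*h - 7.02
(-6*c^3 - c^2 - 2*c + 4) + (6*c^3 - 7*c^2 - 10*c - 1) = -8*c^2 - 12*c + 3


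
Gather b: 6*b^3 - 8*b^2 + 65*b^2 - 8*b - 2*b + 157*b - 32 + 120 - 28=6*b^3 + 57*b^2 + 147*b + 60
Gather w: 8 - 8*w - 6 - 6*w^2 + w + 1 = -6*w^2 - 7*w + 3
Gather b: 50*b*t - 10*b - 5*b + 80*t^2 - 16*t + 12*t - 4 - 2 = b*(50*t - 15) + 80*t^2 - 4*t - 6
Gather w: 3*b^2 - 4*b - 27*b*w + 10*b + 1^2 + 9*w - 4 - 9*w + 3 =3*b^2 - 27*b*w + 6*b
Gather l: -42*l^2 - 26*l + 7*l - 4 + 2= -42*l^2 - 19*l - 2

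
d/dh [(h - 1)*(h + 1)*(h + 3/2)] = 3*h^2 + 3*h - 1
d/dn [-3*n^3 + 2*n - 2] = 2 - 9*n^2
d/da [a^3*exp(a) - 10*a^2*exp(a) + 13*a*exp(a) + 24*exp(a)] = (a^3 - 7*a^2 - 7*a + 37)*exp(a)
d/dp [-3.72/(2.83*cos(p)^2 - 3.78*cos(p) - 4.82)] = (14.0616 - 21.0552*cos(p))*sin(p)/(-2.83*cos(p)^2 + 3.78*cos(p) + 4.82)^2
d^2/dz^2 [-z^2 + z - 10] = -2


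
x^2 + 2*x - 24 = (x - 4)*(x + 6)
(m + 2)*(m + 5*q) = m^2 + 5*m*q + 2*m + 10*q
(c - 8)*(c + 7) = c^2 - c - 56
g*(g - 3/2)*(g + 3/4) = g^3 - 3*g^2/4 - 9*g/8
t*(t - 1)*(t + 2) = t^3 + t^2 - 2*t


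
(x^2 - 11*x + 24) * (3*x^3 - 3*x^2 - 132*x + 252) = 3*x^5 - 36*x^4 - 27*x^3 + 1632*x^2 - 5940*x + 6048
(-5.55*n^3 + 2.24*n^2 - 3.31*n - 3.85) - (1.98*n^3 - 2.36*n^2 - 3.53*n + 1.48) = -7.53*n^3 + 4.6*n^2 + 0.22*n - 5.33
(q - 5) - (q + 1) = -6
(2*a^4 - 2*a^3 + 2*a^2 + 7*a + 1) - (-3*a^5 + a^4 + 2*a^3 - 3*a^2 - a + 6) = 3*a^5 + a^4 - 4*a^3 + 5*a^2 + 8*a - 5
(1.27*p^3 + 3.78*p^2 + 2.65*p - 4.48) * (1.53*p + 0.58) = 1.9431*p^4 + 6.52*p^3 + 6.2469*p^2 - 5.3174*p - 2.5984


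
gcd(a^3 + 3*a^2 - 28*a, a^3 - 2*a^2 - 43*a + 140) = a^2 + 3*a - 28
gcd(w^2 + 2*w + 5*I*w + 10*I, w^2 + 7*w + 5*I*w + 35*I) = w + 5*I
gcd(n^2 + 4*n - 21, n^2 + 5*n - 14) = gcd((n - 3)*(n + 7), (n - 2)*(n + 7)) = n + 7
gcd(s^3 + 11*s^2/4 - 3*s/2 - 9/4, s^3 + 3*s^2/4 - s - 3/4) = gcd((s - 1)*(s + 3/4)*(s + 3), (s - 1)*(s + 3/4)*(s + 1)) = s^2 - s/4 - 3/4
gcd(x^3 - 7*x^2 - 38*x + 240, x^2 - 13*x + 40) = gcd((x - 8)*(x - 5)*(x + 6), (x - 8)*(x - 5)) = x^2 - 13*x + 40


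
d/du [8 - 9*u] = -9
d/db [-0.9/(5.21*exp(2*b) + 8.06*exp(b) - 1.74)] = (9.378*exp(b) + 7.254)*exp(b)/(5.21*exp(2*b) + 8.06*exp(b) - 1.74)^2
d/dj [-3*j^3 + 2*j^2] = j*(4 - 9*j)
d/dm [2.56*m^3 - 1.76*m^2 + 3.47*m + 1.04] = 7.68*m^2 - 3.52*m + 3.47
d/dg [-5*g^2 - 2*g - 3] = -10*g - 2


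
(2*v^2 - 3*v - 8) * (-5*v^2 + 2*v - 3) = -10*v^4 + 19*v^3 + 28*v^2 - 7*v + 24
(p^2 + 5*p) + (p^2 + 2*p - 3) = 2*p^2 + 7*p - 3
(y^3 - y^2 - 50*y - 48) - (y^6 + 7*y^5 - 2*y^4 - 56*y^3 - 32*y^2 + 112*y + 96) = -y^6 - 7*y^5 + 2*y^4 + 57*y^3 + 31*y^2 - 162*y - 144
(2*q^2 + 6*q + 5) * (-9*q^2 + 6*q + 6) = -18*q^4 - 42*q^3 + 3*q^2 + 66*q + 30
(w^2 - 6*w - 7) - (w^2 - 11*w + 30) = 5*w - 37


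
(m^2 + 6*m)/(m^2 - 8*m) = (m + 6)/(m - 8)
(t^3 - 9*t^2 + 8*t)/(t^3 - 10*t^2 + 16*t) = (t - 1)/(t - 2)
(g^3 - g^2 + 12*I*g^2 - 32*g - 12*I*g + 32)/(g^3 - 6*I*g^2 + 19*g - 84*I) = (g^2 + g*(-1 + 8*I) - 8*I)/(g^2 - 10*I*g - 21)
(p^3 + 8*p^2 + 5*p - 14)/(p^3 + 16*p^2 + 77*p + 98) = (p - 1)/(p + 7)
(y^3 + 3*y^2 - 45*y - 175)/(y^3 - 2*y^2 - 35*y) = (y + 5)/y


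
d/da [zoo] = 0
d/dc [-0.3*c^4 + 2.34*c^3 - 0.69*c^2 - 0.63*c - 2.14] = -1.2*c^3 + 7.02*c^2 - 1.38*c - 0.63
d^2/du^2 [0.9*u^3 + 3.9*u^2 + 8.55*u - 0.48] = 5.4*u + 7.8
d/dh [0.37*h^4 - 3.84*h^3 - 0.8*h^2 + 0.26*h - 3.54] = 1.48*h^3 - 11.52*h^2 - 1.6*h + 0.26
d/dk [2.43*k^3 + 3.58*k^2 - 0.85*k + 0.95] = 7.29*k^2 + 7.16*k - 0.85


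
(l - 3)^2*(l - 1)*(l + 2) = l^4 - 5*l^3 + l^2 + 21*l - 18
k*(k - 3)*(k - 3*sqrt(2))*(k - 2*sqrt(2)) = k^4 - 5*sqrt(2)*k^3 - 3*k^3 + 12*k^2 + 15*sqrt(2)*k^2 - 36*k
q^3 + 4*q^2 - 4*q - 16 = (q - 2)*(q + 2)*(q + 4)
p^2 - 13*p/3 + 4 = (p - 3)*(p - 4/3)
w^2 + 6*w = w*(w + 6)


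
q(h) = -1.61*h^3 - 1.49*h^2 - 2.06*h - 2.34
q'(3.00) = -54.47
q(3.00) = -65.40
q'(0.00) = -2.06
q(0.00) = -2.34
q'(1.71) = -21.28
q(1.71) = -18.27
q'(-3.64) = -55.21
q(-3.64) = 63.06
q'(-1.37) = -7.04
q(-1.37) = 1.83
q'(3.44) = -69.47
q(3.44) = -92.60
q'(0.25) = -3.11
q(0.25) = -2.97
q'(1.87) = -24.52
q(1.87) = -21.93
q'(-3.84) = -61.84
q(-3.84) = 74.76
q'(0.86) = -8.20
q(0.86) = -6.24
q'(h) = -4.83*h^2 - 2.98*h - 2.06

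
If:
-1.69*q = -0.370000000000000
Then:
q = 0.22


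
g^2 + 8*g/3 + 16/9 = (g + 4/3)^2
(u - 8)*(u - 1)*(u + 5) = u^3 - 4*u^2 - 37*u + 40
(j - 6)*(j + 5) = j^2 - j - 30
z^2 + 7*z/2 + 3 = (z + 3/2)*(z + 2)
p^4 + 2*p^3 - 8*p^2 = p^2*(p - 2)*(p + 4)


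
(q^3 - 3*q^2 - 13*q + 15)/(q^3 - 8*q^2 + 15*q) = (q^2 + 2*q - 3)/(q*(q - 3))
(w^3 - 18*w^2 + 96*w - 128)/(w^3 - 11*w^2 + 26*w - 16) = (w - 8)/(w - 1)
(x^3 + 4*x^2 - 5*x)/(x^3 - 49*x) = (x^2 + 4*x - 5)/(x^2 - 49)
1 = 1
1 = 1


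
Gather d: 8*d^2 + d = 8*d^2 + d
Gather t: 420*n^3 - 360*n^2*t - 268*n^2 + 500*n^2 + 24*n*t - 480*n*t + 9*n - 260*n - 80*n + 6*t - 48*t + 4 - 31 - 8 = 420*n^3 + 232*n^2 - 331*n + t*(-360*n^2 - 456*n - 42) - 35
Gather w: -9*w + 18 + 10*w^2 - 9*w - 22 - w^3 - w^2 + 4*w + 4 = -w^3 + 9*w^2 - 14*w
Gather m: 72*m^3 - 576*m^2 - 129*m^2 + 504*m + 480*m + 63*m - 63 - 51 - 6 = 72*m^3 - 705*m^2 + 1047*m - 120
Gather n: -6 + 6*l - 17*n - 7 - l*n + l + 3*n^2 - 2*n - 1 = 7*l + 3*n^2 + n*(-l - 19) - 14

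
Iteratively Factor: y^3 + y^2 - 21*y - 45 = (y - 5)*(y^2 + 6*y + 9) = (y - 5)*(y + 3)*(y + 3)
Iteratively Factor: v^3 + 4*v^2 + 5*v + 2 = (v + 2)*(v^2 + 2*v + 1) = (v + 1)*(v + 2)*(v + 1)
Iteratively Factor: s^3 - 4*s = (s)*(s^2 - 4) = s*(s + 2)*(s - 2)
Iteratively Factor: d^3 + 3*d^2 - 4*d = (d + 4)*(d^2 - d) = d*(d + 4)*(d - 1)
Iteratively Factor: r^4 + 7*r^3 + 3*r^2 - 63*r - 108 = (r + 4)*(r^3 + 3*r^2 - 9*r - 27) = (r + 3)*(r + 4)*(r^2 - 9) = (r - 3)*(r + 3)*(r + 4)*(r + 3)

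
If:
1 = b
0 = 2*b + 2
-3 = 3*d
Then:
No Solution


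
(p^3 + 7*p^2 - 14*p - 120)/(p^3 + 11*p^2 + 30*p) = (p - 4)/p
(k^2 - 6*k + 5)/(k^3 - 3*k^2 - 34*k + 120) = (k - 1)/(k^2 + 2*k - 24)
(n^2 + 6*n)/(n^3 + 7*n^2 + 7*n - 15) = n*(n + 6)/(n^3 + 7*n^2 + 7*n - 15)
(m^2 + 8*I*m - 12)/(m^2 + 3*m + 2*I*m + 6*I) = (m + 6*I)/(m + 3)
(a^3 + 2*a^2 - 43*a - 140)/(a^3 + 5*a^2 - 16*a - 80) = (a - 7)/(a - 4)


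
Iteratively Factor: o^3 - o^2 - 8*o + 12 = (o - 2)*(o^2 + o - 6) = (o - 2)^2*(o + 3)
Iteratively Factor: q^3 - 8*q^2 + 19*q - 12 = (q - 4)*(q^2 - 4*q + 3) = (q - 4)*(q - 1)*(q - 3)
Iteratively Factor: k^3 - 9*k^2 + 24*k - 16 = (k - 4)*(k^2 - 5*k + 4) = (k - 4)*(k - 1)*(k - 4)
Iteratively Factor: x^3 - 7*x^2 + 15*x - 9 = (x - 1)*(x^2 - 6*x + 9) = (x - 3)*(x - 1)*(x - 3)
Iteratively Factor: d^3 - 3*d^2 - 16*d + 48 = (d - 4)*(d^2 + d - 12) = (d - 4)*(d - 3)*(d + 4)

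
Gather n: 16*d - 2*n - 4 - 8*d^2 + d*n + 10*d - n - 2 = -8*d^2 + 26*d + n*(d - 3) - 6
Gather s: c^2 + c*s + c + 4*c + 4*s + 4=c^2 + 5*c + s*(c + 4) + 4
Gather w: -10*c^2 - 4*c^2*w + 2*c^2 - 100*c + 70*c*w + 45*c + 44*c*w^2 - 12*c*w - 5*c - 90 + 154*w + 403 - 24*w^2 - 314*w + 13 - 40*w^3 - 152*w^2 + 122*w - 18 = -8*c^2 - 60*c - 40*w^3 + w^2*(44*c - 176) + w*(-4*c^2 + 58*c - 38) + 308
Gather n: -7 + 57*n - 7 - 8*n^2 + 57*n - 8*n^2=-16*n^2 + 114*n - 14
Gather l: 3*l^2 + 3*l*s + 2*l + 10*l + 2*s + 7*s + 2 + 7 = 3*l^2 + l*(3*s + 12) + 9*s + 9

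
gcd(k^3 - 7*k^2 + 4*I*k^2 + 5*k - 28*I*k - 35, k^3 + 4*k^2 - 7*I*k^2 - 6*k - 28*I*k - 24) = k - I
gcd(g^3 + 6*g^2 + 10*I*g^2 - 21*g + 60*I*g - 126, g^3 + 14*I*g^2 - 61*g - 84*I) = g^2 + 10*I*g - 21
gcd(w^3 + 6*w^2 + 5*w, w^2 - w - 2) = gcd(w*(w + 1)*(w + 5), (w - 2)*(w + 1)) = w + 1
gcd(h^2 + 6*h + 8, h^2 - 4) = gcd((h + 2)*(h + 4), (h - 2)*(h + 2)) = h + 2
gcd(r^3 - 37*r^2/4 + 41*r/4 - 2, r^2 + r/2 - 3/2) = r - 1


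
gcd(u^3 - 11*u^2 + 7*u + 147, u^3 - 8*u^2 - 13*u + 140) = u - 7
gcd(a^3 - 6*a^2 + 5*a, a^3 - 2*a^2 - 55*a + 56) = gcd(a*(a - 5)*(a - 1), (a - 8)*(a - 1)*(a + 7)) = a - 1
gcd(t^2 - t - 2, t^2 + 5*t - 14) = t - 2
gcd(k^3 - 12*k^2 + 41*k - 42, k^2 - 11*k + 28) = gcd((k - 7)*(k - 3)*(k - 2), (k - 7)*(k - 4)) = k - 7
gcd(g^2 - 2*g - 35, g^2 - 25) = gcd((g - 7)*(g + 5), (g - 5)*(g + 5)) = g + 5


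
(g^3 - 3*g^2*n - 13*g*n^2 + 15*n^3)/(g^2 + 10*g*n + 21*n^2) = (g^2 - 6*g*n + 5*n^2)/(g + 7*n)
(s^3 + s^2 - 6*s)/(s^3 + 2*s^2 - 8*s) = (s + 3)/(s + 4)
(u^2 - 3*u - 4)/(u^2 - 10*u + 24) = (u + 1)/(u - 6)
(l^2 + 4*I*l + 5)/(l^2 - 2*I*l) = (l^2 + 4*I*l + 5)/(l*(l - 2*I))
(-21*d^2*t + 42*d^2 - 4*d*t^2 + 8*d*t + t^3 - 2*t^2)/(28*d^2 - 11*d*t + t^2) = (3*d*t - 6*d + t^2 - 2*t)/(-4*d + t)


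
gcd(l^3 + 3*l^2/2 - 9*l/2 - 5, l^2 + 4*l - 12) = l - 2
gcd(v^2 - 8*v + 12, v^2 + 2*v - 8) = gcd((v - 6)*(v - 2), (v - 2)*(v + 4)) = v - 2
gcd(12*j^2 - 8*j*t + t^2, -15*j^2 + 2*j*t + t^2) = 1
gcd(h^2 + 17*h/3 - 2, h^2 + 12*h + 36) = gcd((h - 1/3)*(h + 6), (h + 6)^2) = h + 6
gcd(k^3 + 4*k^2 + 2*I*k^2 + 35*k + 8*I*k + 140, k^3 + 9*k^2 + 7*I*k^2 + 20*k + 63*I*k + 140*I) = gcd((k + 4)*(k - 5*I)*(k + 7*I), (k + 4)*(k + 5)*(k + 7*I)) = k^2 + k*(4 + 7*I) + 28*I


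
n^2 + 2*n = n*(n + 2)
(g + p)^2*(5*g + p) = 5*g^3 + 11*g^2*p + 7*g*p^2 + p^3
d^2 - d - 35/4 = (d - 7/2)*(d + 5/2)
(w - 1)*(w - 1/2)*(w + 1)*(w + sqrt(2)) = w^4 - w^3/2 + sqrt(2)*w^3 - w^2 - sqrt(2)*w^2/2 - sqrt(2)*w + w/2 + sqrt(2)/2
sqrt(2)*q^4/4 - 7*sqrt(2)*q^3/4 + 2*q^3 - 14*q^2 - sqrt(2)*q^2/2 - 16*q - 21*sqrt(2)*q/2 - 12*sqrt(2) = (q/2 + 1/2)*(q - 8)*(q + 3*sqrt(2))*(sqrt(2)*q/2 + 1)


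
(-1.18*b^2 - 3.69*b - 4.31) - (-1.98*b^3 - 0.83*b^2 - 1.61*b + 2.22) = 1.98*b^3 - 0.35*b^2 - 2.08*b - 6.53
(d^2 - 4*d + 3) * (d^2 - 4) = d^4 - 4*d^3 - d^2 + 16*d - 12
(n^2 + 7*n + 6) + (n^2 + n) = 2*n^2 + 8*n + 6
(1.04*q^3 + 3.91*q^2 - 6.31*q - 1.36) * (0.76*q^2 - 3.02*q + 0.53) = 0.7904*q^5 - 0.1692*q^4 - 16.0526*q^3 + 20.0949*q^2 + 0.762900000000001*q - 0.7208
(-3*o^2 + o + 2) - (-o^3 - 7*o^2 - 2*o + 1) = o^3 + 4*o^2 + 3*o + 1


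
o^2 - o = o*(o - 1)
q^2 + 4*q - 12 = (q - 2)*(q + 6)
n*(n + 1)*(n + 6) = n^3 + 7*n^2 + 6*n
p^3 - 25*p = p*(p - 5)*(p + 5)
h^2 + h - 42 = (h - 6)*(h + 7)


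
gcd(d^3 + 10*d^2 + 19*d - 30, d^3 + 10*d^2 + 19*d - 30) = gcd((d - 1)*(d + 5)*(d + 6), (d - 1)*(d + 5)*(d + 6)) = d^3 + 10*d^2 + 19*d - 30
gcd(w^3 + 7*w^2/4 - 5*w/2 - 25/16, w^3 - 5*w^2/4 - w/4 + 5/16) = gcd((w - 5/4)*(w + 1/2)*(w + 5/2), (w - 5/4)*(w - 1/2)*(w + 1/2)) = w^2 - 3*w/4 - 5/8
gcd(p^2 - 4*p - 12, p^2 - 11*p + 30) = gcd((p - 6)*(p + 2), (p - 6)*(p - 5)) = p - 6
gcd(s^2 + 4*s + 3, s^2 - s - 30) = 1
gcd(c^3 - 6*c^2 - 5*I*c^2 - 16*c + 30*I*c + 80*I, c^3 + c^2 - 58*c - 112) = c^2 - 6*c - 16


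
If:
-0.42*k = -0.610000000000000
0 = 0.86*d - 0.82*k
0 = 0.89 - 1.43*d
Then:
No Solution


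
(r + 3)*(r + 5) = r^2 + 8*r + 15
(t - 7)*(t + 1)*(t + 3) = t^3 - 3*t^2 - 25*t - 21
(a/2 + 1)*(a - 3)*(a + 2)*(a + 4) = a^4/2 + 5*a^3/2 - 2*a^2 - 22*a - 24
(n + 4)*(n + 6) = n^2 + 10*n + 24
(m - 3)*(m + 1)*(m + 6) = m^3 + 4*m^2 - 15*m - 18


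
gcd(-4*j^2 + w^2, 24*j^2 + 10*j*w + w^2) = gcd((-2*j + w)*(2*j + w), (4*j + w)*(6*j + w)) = 1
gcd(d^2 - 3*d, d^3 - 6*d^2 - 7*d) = d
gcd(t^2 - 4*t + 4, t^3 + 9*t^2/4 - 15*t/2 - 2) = t - 2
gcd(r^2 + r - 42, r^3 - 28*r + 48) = 1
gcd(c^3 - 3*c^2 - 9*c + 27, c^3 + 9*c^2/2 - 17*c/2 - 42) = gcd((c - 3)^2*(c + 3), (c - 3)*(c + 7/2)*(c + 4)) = c - 3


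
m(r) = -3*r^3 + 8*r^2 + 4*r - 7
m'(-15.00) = -2261.00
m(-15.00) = 11858.00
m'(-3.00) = -125.00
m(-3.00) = 134.00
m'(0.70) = 10.79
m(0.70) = -1.31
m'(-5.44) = -349.38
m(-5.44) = 690.96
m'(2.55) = -13.72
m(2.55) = 5.48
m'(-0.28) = -1.19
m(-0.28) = -7.43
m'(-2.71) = -105.46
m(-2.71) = 100.62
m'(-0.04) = 3.35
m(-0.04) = -7.15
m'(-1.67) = -47.82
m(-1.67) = 22.60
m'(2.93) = -26.38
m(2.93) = -2.06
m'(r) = -9*r^2 + 16*r + 4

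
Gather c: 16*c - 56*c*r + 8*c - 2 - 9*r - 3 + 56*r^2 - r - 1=c*(24 - 56*r) + 56*r^2 - 10*r - 6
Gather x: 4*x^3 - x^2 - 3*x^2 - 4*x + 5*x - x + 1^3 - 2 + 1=4*x^3 - 4*x^2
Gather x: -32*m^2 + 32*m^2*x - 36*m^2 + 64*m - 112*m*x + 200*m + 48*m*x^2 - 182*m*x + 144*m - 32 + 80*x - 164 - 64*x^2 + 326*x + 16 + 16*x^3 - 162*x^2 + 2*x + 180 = -68*m^2 + 408*m + 16*x^3 + x^2*(48*m - 226) + x*(32*m^2 - 294*m + 408)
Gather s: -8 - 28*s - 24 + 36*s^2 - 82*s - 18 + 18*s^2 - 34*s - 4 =54*s^2 - 144*s - 54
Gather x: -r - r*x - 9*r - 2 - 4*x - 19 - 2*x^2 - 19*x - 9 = -10*r - 2*x^2 + x*(-r - 23) - 30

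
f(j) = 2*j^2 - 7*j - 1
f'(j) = 4*j - 7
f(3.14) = -3.26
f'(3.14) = 5.56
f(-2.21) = 24.24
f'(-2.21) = -15.84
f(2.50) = -6.00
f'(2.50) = 3.00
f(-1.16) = 9.81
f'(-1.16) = -11.64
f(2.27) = -6.58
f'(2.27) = 2.08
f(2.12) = -6.85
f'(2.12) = 1.48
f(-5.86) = 108.70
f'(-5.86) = -30.44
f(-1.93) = 19.96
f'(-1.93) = -14.72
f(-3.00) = 38.00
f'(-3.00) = -19.00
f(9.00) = 98.00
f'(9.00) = 29.00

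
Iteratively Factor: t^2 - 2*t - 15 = (t - 5)*(t + 3)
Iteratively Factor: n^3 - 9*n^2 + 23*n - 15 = (n - 1)*(n^2 - 8*n + 15) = (n - 3)*(n - 1)*(n - 5)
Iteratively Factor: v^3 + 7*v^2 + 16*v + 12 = (v + 2)*(v^2 + 5*v + 6) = (v + 2)*(v + 3)*(v + 2)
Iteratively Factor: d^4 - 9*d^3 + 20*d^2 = (d)*(d^3 - 9*d^2 + 20*d) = d*(d - 4)*(d^2 - 5*d) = d*(d - 5)*(d - 4)*(d)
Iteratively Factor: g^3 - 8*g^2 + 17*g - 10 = (g - 1)*(g^2 - 7*g + 10) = (g - 5)*(g - 1)*(g - 2)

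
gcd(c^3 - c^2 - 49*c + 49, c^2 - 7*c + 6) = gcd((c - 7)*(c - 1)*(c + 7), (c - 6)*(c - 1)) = c - 1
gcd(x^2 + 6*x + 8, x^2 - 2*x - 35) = 1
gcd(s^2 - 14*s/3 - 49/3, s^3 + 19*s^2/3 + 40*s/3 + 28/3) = s + 7/3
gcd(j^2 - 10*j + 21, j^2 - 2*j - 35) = j - 7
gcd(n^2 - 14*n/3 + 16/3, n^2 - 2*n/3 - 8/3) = n - 2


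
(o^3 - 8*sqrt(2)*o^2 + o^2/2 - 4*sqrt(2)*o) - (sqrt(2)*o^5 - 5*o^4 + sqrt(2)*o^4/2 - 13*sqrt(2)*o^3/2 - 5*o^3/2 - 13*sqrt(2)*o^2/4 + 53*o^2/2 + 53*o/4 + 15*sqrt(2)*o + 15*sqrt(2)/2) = -sqrt(2)*o^5 - sqrt(2)*o^4/2 + 5*o^4 + 7*o^3/2 + 13*sqrt(2)*o^3/2 - 26*o^2 - 19*sqrt(2)*o^2/4 - 19*sqrt(2)*o - 53*o/4 - 15*sqrt(2)/2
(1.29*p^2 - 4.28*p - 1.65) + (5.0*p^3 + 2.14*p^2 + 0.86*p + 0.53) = 5.0*p^3 + 3.43*p^2 - 3.42*p - 1.12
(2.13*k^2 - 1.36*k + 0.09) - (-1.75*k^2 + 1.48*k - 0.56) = 3.88*k^2 - 2.84*k + 0.65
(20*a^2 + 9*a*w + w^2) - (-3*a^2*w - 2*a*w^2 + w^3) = 3*a^2*w + 20*a^2 + 2*a*w^2 + 9*a*w - w^3 + w^2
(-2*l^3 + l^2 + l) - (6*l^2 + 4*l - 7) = -2*l^3 - 5*l^2 - 3*l + 7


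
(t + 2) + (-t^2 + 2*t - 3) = -t^2 + 3*t - 1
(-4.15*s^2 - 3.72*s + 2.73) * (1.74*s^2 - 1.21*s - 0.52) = -7.221*s^4 - 1.4513*s^3 + 11.4094*s^2 - 1.3689*s - 1.4196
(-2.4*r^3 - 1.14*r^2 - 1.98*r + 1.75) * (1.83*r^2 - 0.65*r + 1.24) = -4.392*r^5 - 0.5262*r^4 - 5.8584*r^3 + 3.0759*r^2 - 3.5927*r + 2.17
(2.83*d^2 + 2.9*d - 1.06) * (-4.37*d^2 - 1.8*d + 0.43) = -12.3671*d^4 - 17.767*d^3 + 0.6291*d^2 + 3.155*d - 0.4558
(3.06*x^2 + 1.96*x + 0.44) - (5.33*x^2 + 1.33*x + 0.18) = -2.27*x^2 + 0.63*x + 0.26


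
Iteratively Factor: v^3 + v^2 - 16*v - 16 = (v - 4)*(v^2 + 5*v + 4) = (v - 4)*(v + 1)*(v + 4)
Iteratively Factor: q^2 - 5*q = (q - 5)*(q)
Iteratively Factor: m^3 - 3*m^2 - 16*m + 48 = (m + 4)*(m^2 - 7*m + 12) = (m - 4)*(m + 4)*(m - 3)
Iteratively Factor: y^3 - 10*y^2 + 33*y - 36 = (y - 3)*(y^2 - 7*y + 12) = (y - 4)*(y - 3)*(y - 3)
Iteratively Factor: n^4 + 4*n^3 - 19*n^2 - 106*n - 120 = (n - 5)*(n^3 + 9*n^2 + 26*n + 24) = (n - 5)*(n + 4)*(n^2 + 5*n + 6) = (n - 5)*(n + 3)*(n + 4)*(n + 2)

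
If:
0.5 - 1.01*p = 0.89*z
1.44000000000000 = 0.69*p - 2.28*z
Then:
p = 0.83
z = -0.38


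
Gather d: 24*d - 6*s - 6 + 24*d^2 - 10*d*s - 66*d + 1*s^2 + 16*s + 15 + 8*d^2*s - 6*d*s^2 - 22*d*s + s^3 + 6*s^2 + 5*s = d^2*(8*s + 24) + d*(-6*s^2 - 32*s - 42) + s^3 + 7*s^2 + 15*s + 9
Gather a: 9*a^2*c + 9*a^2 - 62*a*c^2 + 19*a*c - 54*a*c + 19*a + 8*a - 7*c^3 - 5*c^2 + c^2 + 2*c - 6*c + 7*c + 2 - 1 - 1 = a^2*(9*c + 9) + a*(-62*c^2 - 35*c + 27) - 7*c^3 - 4*c^2 + 3*c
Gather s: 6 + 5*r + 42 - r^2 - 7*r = -r^2 - 2*r + 48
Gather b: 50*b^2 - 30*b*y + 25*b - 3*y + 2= 50*b^2 + b*(25 - 30*y) - 3*y + 2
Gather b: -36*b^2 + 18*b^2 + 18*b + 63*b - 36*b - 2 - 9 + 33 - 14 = -18*b^2 + 45*b + 8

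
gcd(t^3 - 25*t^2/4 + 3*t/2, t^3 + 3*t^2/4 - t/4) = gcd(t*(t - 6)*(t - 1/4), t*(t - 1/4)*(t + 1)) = t^2 - t/4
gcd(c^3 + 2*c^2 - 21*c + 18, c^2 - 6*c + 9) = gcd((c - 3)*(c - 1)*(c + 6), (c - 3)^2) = c - 3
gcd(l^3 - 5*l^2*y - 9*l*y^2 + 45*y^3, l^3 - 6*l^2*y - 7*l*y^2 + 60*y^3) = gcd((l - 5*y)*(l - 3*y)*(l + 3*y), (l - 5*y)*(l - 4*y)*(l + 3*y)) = -l^2 + 2*l*y + 15*y^2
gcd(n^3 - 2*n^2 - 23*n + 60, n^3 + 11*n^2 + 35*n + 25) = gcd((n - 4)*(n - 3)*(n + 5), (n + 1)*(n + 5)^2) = n + 5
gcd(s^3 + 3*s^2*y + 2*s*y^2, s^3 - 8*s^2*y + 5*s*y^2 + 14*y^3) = s + y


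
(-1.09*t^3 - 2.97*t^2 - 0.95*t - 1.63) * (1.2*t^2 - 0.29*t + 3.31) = -1.308*t^5 - 3.2479*t^4 - 3.8866*t^3 - 11.5112*t^2 - 2.6718*t - 5.3953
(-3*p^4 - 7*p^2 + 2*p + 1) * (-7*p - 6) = 21*p^5 + 18*p^4 + 49*p^3 + 28*p^2 - 19*p - 6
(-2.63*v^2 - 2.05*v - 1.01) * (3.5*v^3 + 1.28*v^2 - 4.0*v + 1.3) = -9.205*v^5 - 10.5414*v^4 + 4.361*v^3 + 3.4882*v^2 + 1.375*v - 1.313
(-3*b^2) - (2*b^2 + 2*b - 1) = -5*b^2 - 2*b + 1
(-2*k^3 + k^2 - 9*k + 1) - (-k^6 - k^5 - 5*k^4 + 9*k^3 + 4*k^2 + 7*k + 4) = k^6 + k^5 + 5*k^4 - 11*k^3 - 3*k^2 - 16*k - 3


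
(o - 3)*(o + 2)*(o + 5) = o^3 + 4*o^2 - 11*o - 30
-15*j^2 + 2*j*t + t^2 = (-3*j + t)*(5*j + t)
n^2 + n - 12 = (n - 3)*(n + 4)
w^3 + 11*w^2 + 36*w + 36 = (w + 2)*(w + 3)*(w + 6)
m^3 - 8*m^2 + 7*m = m*(m - 7)*(m - 1)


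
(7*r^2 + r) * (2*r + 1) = 14*r^3 + 9*r^2 + r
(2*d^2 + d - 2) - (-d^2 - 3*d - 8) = 3*d^2 + 4*d + 6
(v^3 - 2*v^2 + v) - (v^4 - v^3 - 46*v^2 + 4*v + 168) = -v^4 + 2*v^3 + 44*v^2 - 3*v - 168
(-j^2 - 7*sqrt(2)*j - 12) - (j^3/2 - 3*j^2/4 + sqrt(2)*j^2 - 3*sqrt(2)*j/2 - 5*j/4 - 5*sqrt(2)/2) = -j^3/2 - sqrt(2)*j^2 - j^2/4 - 11*sqrt(2)*j/2 + 5*j/4 - 12 + 5*sqrt(2)/2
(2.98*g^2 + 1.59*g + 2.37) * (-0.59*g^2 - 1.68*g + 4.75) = -1.7582*g^4 - 5.9445*g^3 + 10.0855*g^2 + 3.5709*g + 11.2575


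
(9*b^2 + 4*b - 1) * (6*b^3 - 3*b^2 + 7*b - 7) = 54*b^5 - 3*b^4 + 45*b^3 - 32*b^2 - 35*b + 7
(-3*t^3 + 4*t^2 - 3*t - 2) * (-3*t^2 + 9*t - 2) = 9*t^5 - 39*t^4 + 51*t^3 - 29*t^2 - 12*t + 4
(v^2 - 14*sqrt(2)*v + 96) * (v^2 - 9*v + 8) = v^4 - 14*sqrt(2)*v^3 - 9*v^3 + 104*v^2 + 126*sqrt(2)*v^2 - 864*v - 112*sqrt(2)*v + 768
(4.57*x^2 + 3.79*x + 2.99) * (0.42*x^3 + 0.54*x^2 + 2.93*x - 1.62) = 1.9194*x^5 + 4.0596*x^4 + 16.6925*x^3 + 5.3159*x^2 + 2.6209*x - 4.8438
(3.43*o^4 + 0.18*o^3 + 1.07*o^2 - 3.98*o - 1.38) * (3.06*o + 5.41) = 10.4958*o^5 + 19.1071*o^4 + 4.248*o^3 - 6.3901*o^2 - 25.7546*o - 7.4658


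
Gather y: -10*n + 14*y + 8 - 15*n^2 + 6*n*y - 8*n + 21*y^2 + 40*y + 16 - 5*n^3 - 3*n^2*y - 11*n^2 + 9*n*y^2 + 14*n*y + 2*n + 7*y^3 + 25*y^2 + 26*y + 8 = -5*n^3 - 26*n^2 - 16*n + 7*y^3 + y^2*(9*n + 46) + y*(-3*n^2 + 20*n + 80) + 32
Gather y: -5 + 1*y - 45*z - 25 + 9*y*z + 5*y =y*(9*z + 6) - 45*z - 30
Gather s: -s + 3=3 - s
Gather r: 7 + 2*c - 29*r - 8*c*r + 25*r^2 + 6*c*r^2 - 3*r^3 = 2*c - 3*r^3 + r^2*(6*c + 25) + r*(-8*c - 29) + 7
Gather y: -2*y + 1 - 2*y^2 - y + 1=-2*y^2 - 3*y + 2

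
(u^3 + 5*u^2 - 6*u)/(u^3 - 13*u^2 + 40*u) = (u^2 + 5*u - 6)/(u^2 - 13*u + 40)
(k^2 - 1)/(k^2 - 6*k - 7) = (k - 1)/(k - 7)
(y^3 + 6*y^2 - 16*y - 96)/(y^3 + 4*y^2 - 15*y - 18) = (y^2 - 16)/(y^2 - 2*y - 3)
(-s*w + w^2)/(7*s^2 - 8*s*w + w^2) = -w/(7*s - w)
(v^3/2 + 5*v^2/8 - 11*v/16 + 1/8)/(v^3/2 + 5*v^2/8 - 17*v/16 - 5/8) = (8*v^2 - 6*v + 1)/(8*v^2 - 6*v - 5)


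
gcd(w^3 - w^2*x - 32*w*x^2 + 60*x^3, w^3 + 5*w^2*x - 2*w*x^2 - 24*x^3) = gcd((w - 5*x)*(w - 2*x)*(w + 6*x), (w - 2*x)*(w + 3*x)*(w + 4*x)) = -w + 2*x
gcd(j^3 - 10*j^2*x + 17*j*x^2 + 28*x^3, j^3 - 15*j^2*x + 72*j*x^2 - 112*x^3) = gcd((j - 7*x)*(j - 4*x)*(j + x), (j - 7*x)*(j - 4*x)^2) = j^2 - 11*j*x + 28*x^2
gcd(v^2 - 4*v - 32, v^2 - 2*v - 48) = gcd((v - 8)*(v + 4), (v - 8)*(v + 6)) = v - 8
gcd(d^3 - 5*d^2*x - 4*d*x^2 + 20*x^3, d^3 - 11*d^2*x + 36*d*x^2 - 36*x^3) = -d + 2*x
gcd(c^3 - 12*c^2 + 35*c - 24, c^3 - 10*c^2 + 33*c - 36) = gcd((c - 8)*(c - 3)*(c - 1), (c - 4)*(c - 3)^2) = c - 3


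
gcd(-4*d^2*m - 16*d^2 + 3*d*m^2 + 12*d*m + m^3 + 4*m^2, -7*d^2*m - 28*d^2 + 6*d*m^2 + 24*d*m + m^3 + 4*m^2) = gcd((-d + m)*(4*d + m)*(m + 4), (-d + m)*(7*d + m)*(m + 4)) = d*m + 4*d - m^2 - 4*m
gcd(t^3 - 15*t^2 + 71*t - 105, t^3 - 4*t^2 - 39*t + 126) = t^2 - 10*t + 21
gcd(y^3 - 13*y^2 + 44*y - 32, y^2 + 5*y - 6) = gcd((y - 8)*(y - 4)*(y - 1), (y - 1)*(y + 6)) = y - 1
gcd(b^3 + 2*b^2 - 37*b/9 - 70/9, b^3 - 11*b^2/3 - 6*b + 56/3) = b^2 + b/3 - 14/3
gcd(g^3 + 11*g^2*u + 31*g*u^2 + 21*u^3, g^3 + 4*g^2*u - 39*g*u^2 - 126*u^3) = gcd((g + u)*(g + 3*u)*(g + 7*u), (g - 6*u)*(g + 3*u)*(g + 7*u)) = g^2 + 10*g*u + 21*u^2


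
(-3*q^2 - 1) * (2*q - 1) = -6*q^3 + 3*q^2 - 2*q + 1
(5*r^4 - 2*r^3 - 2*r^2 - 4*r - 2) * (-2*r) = -10*r^5 + 4*r^4 + 4*r^3 + 8*r^2 + 4*r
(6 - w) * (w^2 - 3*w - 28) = -w^3 + 9*w^2 + 10*w - 168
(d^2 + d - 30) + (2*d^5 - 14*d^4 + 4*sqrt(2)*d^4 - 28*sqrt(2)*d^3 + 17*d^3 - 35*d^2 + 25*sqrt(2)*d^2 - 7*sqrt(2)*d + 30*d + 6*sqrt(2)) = 2*d^5 - 14*d^4 + 4*sqrt(2)*d^4 - 28*sqrt(2)*d^3 + 17*d^3 - 34*d^2 + 25*sqrt(2)*d^2 - 7*sqrt(2)*d + 31*d - 30 + 6*sqrt(2)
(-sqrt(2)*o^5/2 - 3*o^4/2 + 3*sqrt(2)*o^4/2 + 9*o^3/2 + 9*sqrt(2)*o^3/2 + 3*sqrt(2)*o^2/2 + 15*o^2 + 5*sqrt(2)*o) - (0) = -sqrt(2)*o^5/2 - 3*o^4/2 + 3*sqrt(2)*o^4/2 + 9*o^3/2 + 9*sqrt(2)*o^3/2 + 3*sqrt(2)*o^2/2 + 15*o^2 + 5*sqrt(2)*o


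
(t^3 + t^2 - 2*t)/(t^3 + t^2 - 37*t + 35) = t*(t + 2)/(t^2 + 2*t - 35)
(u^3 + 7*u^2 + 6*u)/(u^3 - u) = (u + 6)/(u - 1)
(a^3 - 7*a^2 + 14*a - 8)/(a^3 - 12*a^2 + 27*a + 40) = (a^3 - 7*a^2 + 14*a - 8)/(a^3 - 12*a^2 + 27*a + 40)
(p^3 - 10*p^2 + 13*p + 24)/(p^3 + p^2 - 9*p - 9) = (p - 8)/(p + 3)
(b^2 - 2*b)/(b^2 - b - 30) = b*(2 - b)/(-b^2 + b + 30)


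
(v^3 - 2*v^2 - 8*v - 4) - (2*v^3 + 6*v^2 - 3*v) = -v^3 - 8*v^2 - 5*v - 4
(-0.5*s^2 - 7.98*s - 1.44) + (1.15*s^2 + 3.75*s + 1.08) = 0.65*s^2 - 4.23*s - 0.36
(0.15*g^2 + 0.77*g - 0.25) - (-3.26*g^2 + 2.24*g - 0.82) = 3.41*g^2 - 1.47*g + 0.57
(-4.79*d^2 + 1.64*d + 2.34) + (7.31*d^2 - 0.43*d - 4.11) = 2.52*d^2 + 1.21*d - 1.77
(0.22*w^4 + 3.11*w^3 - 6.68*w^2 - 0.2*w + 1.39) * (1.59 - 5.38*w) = -1.1836*w^5 - 16.382*w^4 + 40.8833*w^3 - 9.5452*w^2 - 7.7962*w + 2.2101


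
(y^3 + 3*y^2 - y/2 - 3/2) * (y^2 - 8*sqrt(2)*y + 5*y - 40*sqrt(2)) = y^5 - 8*sqrt(2)*y^4 + 8*y^4 - 64*sqrt(2)*y^3 + 29*y^3/2 - 116*sqrt(2)*y^2 - 4*y^2 - 15*y/2 + 32*sqrt(2)*y + 60*sqrt(2)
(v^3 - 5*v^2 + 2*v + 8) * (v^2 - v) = v^5 - 6*v^4 + 7*v^3 + 6*v^2 - 8*v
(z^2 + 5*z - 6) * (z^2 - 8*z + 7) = z^4 - 3*z^3 - 39*z^2 + 83*z - 42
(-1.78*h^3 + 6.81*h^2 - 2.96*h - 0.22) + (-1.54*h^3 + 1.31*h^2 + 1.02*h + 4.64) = -3.32*h^3 + 8.12*h^2 - 1.94*h + 4.42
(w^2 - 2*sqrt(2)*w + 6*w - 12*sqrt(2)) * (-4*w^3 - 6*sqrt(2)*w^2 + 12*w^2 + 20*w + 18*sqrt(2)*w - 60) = -4*w^5 - 12*w^4 + 2*sqrt(2)*w^4 + 6*sqrt(2)*w^3 + 116*w^3 - 76*sqrt(2)*w^2 + 132*w^2 - 792*w - 120*sqrt(2)*w + 720*sqrt(2)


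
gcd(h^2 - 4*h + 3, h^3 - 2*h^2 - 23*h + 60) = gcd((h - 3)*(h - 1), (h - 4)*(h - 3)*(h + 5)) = h - 3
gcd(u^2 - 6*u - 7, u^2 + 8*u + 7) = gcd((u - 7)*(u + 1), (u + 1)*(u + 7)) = u + 1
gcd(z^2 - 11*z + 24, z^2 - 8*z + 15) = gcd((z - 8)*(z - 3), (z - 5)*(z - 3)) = z - 3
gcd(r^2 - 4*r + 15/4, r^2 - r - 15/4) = r - 5/2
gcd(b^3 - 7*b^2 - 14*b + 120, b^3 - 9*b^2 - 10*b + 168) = b^2 - 2*b - 24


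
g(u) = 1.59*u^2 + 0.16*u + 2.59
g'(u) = 3.18*u + 0.16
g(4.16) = 30.77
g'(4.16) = 13.39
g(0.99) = 4.31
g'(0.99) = 3.31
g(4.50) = 35.51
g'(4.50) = 14.47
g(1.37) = 5.79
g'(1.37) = 4.52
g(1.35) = 5.70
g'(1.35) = 4.45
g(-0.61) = 3.08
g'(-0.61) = -1.78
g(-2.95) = 15.95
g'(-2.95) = -9.22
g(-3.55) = 22.06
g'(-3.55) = -11.13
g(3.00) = 17.38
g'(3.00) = 9.70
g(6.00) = 60.79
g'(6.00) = 19.24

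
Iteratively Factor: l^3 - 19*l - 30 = (l + 2)*(l^2 - 2*l - 15) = (l - 5)*(l + 2)*(l + 3)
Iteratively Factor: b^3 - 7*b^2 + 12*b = (b - 4)*(b^2 - 3*b) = b*(b - 4)*(b - 3)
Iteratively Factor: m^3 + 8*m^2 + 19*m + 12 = (m + 4)*(m^2 + 4*m + 3) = (m + 3)*(m + 4)*(m + 1)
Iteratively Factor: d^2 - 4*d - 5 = (d + 1)*(d - 5)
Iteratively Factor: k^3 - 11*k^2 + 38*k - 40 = (k - 2)*(k^2 - 9*k + 20) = (k - 5)*(k - 2)*(k - 4)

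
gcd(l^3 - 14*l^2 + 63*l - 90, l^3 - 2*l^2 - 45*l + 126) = l^2 - 9*l + 18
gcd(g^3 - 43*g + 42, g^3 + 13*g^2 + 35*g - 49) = g^2 + 6*g - 7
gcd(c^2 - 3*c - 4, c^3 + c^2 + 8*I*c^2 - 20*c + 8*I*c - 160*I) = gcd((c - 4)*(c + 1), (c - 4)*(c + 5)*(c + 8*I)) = c - 4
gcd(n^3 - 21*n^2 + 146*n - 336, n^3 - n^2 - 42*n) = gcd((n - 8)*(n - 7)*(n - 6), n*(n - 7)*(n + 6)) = n - 7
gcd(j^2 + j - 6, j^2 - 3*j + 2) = j - 2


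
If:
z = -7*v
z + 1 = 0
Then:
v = 1/7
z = -1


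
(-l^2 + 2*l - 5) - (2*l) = -l^2 - 5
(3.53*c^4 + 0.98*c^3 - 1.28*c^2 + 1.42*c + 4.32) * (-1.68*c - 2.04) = -5.9304*c^5 - 8.8476*c^4 + 0.1512*c^3 + 0.2256*c^2 - 10.1544*c - 8.8128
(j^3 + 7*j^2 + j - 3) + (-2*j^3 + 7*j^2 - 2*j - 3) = -j^3 + 14*j^2 - j - 6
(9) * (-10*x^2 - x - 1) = -90*x^2 - 9*x - 9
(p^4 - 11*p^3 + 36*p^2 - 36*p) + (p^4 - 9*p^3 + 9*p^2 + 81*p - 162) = 2*p^4 - 20*p^3 + 45*p^2 + 45*p - 162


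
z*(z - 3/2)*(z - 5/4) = z^3 - 11*z^2/4 + 15*z/8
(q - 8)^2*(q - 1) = q^3 - 17*q^2 + 80*q - 64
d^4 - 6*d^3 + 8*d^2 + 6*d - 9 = (d - 3)^2*(d - 1)*(d + 1)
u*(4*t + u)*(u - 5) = 4*t*u^2 - 20*t*u + u^3 - 5*u^2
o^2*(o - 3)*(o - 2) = o^4 - 5*o^3 + 6*o^2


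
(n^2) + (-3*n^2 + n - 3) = -2*n^2 + n - 3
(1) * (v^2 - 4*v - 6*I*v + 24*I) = v^2 - 4*v - 6*I*v + 24*I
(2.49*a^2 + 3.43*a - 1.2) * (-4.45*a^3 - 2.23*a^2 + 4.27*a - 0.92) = -11.0805*a^5 - 20.8162*a^4 + 8.3234*a^3 + 15.0313*a^2 - 8.2796*a + 1.104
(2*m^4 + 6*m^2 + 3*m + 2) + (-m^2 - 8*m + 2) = 2*m^4 + 5*m^2 - 5*m + 4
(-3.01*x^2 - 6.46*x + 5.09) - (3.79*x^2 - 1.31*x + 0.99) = -6.8*x^2 - 5.15*x + 4.1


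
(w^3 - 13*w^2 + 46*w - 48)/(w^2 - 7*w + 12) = (w^2 - 10*w + 16)/(w - 4)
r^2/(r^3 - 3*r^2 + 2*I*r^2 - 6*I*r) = r/(r^2 + r*(-3 + 2*I) - 6*I)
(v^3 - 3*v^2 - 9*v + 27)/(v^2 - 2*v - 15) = (v^2 - 6*v + 9)/(v - 5)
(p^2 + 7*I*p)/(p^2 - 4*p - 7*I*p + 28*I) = p*(p + 7*I)/(p^2 - 4*p - 7*I*p + 28*I)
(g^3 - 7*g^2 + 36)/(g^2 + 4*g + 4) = (g^2 - 9*g + 18)/(g + 2)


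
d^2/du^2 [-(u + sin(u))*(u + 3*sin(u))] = 4*u*sin(u) + 12*sin(u)^2 - 8*cos(u) - 8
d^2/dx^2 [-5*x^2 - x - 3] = -10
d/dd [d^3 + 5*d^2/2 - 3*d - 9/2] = 3*d^2 + 5*d - 3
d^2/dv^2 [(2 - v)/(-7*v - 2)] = -224/(7*v + 2)^3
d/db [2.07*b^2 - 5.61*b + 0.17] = 4.14*b - 5.61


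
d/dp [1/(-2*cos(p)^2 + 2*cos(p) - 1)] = 2*(sin(p) - sin(2*p))/(2*cos(p) - cos(2*p) - 2)^2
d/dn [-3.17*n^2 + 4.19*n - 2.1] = 4.19 - 6.34*n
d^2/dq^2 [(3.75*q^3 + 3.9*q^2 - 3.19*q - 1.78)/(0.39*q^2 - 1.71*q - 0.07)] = (-1.77635683940025e-15*q^4 + 26.366922*q^3 + 1.707642*q^2 + 6.71022*q - 9.705078)/(0.059319*q^6 - 0.780273*q^5 + 3.389256*q^4 - 4.720113*q^3 - 0.608328*q^2 - 0.025137*q - 0.000343)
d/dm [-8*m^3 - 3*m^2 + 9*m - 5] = -24*m^2 - 6*m + 9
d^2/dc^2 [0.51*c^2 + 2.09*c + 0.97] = 1.02000000000000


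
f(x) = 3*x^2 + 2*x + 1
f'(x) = 6*x + 2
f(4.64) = 74.87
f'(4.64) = 29.84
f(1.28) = 8.48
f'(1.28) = 9.68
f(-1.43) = 4.27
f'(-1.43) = -6.58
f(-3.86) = 37.98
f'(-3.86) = -21.16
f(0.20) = 1.52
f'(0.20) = 3.20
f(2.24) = 20.53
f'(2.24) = 15.44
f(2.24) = 20.53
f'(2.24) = 15.44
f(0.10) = 1.23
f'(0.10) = 2.60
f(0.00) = 1.00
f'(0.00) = 2.00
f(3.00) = 34.00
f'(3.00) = 20.00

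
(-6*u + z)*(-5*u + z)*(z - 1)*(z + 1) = 30*u^2*z^2 - 30*u^2 - 11*u*z^3 + 11*u*z + z^4 - z^2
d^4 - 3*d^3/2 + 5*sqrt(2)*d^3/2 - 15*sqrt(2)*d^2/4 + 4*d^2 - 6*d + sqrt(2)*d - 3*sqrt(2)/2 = (d - 3/2)*(d + sqrt(2)/2)*(d + sqrt(2))^2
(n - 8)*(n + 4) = n^2 - 4*n - 32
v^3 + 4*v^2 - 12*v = v*(v - 2)*(v + 6)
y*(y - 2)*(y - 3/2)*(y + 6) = y^4 + 5*y^3/2 - 18*y^2 + 18*y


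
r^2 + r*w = r*(r + w)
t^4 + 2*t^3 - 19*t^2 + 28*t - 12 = (t - 2)*(t - 1)^2*(t + 6)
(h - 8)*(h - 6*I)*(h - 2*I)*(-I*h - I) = -I*h^4 - 8*h^3 + 7*I*h^3 + 56*h^2 + 20*I*h^2 + 64*h - 84*I*h - 96*I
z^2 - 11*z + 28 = (z - 7)*(z - 4)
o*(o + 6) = o^2 + 6*o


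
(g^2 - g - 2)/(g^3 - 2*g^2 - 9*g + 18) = (g + 1)/(g^2 - 9)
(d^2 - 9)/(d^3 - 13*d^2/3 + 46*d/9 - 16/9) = 9*(d^2 - 9)/(9*d^3 - 39*d^2 + 46*d - 16)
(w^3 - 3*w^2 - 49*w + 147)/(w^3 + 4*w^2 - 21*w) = (w - 7)/w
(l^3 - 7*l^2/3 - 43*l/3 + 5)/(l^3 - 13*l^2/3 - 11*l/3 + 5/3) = (l + 3)/(l + 1)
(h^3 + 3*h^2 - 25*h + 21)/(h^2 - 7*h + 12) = (h^2 + 6*h - 7)/(h - 4)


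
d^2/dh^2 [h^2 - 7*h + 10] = 2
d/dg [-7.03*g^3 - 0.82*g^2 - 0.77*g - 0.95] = -21.09*g^2 - 1.64*g - 0.77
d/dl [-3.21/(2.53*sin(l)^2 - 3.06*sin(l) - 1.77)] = (16.2426*sin(l) - 9.8226)*cos(l)/(-2.53*sin(l)^2 + 3.06*sin(l) + 1.77)^2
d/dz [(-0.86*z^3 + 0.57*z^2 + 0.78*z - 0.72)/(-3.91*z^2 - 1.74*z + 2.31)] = (3.3626*z^4 + 2.9928*z^3 - 3.9018*z^2 - 2.997*z + 0.549)/(15.2881*z^4 + 13.6068*z^3 - 15.0366*z^2 - 8.0388*z + 5.3361)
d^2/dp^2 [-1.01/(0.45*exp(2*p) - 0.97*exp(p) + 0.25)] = (-1.01*(0.9*exp(p) - 0.97)*(1.8*exp(p) - 1.94)*exp(p) + (1.818*exp(p) - 0.9797)*(0.45*exp(2*p) - 0.97*exp(p) + 0.25))*exp(p)/(0.45*exp(2*p) - 0.97*exp(p) + 0.25)^3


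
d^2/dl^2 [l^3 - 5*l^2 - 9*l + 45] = 6*l - 10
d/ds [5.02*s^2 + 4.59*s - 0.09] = 10.04*s + 4.59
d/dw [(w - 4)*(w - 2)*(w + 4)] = 3*w^2 - 4*w - 16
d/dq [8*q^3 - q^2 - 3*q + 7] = 24*q^2 - 2*q - 3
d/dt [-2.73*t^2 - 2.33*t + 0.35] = -5.46*t - 2.33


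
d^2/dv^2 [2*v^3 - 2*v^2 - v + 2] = 12*v - 4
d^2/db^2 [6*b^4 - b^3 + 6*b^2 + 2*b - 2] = 72*b^2 - 6*b + 12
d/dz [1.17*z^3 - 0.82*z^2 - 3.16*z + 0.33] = 3.51*z^2 - 1.64*z - 3.16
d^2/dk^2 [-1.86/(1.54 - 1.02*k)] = 3.870288/(1.02*k - 1.54)^3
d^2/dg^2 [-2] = 0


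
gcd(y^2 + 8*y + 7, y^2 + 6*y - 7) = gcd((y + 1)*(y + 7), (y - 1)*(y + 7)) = y + 7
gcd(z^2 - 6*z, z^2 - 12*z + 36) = z - 6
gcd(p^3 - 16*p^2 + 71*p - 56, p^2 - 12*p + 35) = p - 7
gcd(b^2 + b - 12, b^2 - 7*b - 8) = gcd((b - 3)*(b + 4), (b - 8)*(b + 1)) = 1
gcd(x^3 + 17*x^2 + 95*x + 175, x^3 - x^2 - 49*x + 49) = x + 7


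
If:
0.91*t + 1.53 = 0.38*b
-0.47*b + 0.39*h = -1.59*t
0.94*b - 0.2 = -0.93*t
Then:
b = 1.33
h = 6.19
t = -1.13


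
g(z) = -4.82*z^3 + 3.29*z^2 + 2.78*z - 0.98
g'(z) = -14.46*z^2 + 6.58*z + 2.78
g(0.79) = 0.89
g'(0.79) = -1.05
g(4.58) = -382.30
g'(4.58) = -270.40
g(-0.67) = 0.08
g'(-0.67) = -8.12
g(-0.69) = 0.25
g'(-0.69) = -8.64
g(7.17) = -1588.57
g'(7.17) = -693.41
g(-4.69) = 555.59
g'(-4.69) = -346.14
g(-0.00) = -0.98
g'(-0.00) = 2.78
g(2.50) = -48.78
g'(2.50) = -71.14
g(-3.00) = 150.43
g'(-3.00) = -147.10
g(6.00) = -906.98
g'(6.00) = -478.30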